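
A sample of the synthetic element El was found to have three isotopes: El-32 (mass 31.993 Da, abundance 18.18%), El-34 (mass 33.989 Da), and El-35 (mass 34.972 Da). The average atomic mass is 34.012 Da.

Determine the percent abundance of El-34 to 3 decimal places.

42.565%

The remaining 81.82% is split between El-34 (fraction x) and El-35 (fraction 0.8182 − x).
Substituting: 33.989x + 34.972(0.8182 − x) = 28.1956726
(33.989 − 34.972)x = -0.4184178  ⇒  x = 0.42565, y = 0.39255
El-34: 42.565%, El-35: 39.255%.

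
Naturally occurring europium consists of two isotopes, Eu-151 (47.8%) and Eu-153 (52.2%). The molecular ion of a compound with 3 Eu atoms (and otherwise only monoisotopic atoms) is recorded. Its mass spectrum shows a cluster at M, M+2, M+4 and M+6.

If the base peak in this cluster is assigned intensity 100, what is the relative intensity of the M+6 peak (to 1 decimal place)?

36.4

Binomial terms of (0.478 + 0.522)^3: M 0.1092, M+2 0.3578, M+4 0.3907, M+6 0.1422 → M+4 is the base peak.
P(M+4) = C(3,2) × 0.478^1 × 0.522^2 = 3 × 0.4780 × 0.272484 = 0.390742 (base)
P(M+6) = C(3,3) × 0.478^0 × 0.522^3 = 1 × 1.0000 × 0.14223665 = 0.142237
Relative intensity = 0.142237 / 0.390742 × 100 = 36.4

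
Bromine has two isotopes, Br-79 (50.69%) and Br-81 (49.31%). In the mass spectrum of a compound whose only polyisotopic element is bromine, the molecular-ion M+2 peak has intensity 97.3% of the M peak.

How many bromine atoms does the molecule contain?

1

The M+2/M ratio from n Br atoms is n · q/p = n · 0.4931/0.5069.
n = 0.973 × 0.5069/0.4931 = 1.00 ≈ 1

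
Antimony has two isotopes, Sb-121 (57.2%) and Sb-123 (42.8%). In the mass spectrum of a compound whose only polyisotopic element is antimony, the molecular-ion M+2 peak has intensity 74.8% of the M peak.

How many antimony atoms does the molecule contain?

The M+2/M ratio from n Sb atoms is n · q/p = n · 0.428/0.572.
n = 0.748 × 0.572/0.428 = 1.00 ≈ 1

1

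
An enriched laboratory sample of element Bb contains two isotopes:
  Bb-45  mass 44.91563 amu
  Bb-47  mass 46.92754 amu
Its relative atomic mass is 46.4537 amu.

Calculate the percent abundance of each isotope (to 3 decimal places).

With x = fraction of Bb-45 (so Bb-47 is 1 − x):
44.91563·x + 46.92754·(1 − x) = 46.4537
(44.91563 − 46.92754)·x = 46.4537 − 46.92754
x = -0.47384 / -2.01191 = 0.23552 → 23.552% Bb-45, 76.448% Bb-47.

Bb-45: 23.552%, Bb-47: 76.448%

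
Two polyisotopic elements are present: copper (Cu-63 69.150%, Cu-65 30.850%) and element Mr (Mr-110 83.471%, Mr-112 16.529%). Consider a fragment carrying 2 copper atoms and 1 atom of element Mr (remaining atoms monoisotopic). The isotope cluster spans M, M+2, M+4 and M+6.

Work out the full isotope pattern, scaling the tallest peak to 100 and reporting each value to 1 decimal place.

91.7 : 100.0 : 34.5 : 3.6

Copper pattern (n=2): 0.47817225 : 0.4266555 : 0.09517225
Element Mr pattern (n=1): 0.83471 : 0.16529
Convolve the two distributions (both contribute in 2-u steps):
  M: 0.47817225×0.83471 = 0.399135
  M+2: 0.47817225×0.16529 + 0.4266555×0.83471 = 0.435171
  M+4: 0.4266555×0.16529 + 0.09517225×0.83471 = 0.149963
  M+6: 0.09517225×0.16529 = 0.015731
Scale to base peak (0.435171) = 100: 91.7 : 100.0 : 34.5 : 3.6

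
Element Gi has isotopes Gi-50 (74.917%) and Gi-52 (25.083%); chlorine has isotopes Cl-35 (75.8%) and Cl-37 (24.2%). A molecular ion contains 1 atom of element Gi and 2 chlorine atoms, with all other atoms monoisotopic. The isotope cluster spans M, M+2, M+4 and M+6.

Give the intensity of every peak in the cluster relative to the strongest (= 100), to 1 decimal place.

100.0 : 97.3 : 31.6 : 3.4

Element Gi pattern (n=1): 0.74917 : 0.25083
Chlorine pattern (n=2): 0.574564 : 0.366872 : 0.058564
Convolve the two distributions (both contribute in 2-u steps):
  M: 0.74917×0.574564 = 0.430446
  M+2: 0.74917×0.366872 + 0.25083×0.574564 = 0.418967
  M+4: 0.74917×0.058564 + 0.25083×0.366872 = 0.135897
  M+6: 0.25083×0.058564 = 0.014690
Scale to base peak (0.430446) = 100: 100.0 : 97.3 : 31.6 : 3.4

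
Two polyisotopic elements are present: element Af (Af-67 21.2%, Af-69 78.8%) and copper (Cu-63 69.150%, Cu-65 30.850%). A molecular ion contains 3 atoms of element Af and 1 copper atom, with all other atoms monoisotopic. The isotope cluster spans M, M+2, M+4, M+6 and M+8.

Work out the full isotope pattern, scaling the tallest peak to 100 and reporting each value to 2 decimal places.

Element Af pattern (n=3): 0.00952813 : 0.10624762 : 0.39492038 : 0.48930387
Copper pattern (n=1): 0.6915 : 0.3085
Convolve the two distributions (both contribute in 2-u steps):
  M: 0.00952813×0.6915 = 0.006589
  M+2: 0.00952813×0.3085 + 0.10624762×0.6915 = 0.076410
  M+4: 0.10624762×0.3085 + 0.39492038×0.6915 = 0.305865
  M+6: 0.39492038×0.3085 + 0.48930387×0.6915 = 0.460187
  M+8: 0.48930387×0.3085 = 0.150950
Scale to base peak (0.460187) = 100: 1.43 : 16.60 : 66.47 : 100.00 : 32.80

1.43 : 16.60 : 66.47 : 100.00 : 32.80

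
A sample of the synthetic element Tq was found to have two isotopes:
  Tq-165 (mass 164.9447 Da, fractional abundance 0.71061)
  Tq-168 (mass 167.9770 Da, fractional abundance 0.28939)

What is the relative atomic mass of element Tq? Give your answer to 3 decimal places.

The abundance-weighted mean is 0.71061 × 164.9447 + 0.28939 × 167.9770
= 117.21135 + 48.61086 = 165.82221 Da

165.822 Da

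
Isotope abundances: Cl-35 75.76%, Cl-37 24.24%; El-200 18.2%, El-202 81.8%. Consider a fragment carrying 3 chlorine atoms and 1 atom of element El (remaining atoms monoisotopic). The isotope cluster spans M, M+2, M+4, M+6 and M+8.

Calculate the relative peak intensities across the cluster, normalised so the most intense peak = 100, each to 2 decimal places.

18.33 : 100.00 : 84.73 : 25.91 : 2.70

Chlorine pattern (n=3): 0.4348304 : 0.41738208 : 0.13354464 : 0.01424288
Element El pattern (n=1): 0.1820 : 0.8180
Convolve the two distributions (both contribute in 2-u steps):
  M: 0.4348304×0.1820 = 0.079139
  M+2: 0.4348304×0.8180 + 0.41738208×0.1820 = 0.431655
  M+4: 0.41738208×0.8180 + 0.13354464×0.1820 = 0.365724
  M+6: 0.13354464×0.8180 + 0.01424288×0.1820 = 0.111832
  M+8: 0.01424288×0.8180 = 0.011651
Scale to base peak (0.431655) = 100: 18.33 : 100.00 : 84.73 : 25.91 : 2.70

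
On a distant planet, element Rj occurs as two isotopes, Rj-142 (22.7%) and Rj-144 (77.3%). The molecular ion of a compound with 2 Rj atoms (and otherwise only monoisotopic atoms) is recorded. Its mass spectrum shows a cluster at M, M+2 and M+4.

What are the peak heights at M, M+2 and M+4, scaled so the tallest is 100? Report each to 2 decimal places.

8.62 : 58.73 : 100.00

Each Rj atom is independently Rj-142 (p = 0.227) or Rj-144 (q = 0.773); the cluster is the binomial expansion (p + q)^2.
P(M) = 0.227^2 = 0.051529
P(M+2) = 2 × 0.227^1 × 0.773^1 = 0.350942
P(M+4) = 0.773^2 = 0.597529
The M+4 peak is largest (0.597529); scaling to 100 gives 8.62 : 58.73 : 100.00.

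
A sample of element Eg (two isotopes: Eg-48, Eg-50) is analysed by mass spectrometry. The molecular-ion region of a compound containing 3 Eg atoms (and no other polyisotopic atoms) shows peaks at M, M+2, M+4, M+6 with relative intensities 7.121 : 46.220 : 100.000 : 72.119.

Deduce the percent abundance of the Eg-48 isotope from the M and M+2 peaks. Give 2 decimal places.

31.61%

Write p for the Eg-48 fraction. I(M+2)/I(M) = [C(3,1)·p^2·(1−p)] / p^3 = 3·(1−p)/p = 46.220/7.121 = 6.4907
(1−p)/p = 6.4907/3 = 2.1636  ⇒  p = 1/(1 + 2.1636) = 0.3161
Eg-48: 31.61%, Eg-50: 68.39%.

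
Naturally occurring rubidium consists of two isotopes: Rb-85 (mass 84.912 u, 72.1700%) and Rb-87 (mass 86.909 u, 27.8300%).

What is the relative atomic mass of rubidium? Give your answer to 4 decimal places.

Average mass = Σ (abundance × isotope mass) = 0.721700 × 84.912 + 0.278300 × 86.909
= 61.28099 + 24.18677 = 85.46776 u

85.4678 u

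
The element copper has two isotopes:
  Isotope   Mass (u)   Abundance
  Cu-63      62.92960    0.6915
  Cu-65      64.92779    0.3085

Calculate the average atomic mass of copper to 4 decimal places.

63.5460 u

Weight each isotope mass by its fractional abundance: 0.6915 × 62.92960 + 0.3085 × 64.92779
= 43.515818 + 20.030223 = 63.546041 u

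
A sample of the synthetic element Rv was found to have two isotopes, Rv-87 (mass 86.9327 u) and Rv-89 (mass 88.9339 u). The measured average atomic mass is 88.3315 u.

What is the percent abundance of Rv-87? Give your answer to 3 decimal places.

With x = fraction of Rv-87 (so Rv-89 is 1 − x):
86.9327·x + 88.9339·(1 − x) = 88.3315
(86.9327 − 88.9339)·x = 88.3315 − 88.9339
x = -0.6024 / -2.0012 = 0.30102 → 30.102% Rv-87, 69.898% Rv-89.

30.102%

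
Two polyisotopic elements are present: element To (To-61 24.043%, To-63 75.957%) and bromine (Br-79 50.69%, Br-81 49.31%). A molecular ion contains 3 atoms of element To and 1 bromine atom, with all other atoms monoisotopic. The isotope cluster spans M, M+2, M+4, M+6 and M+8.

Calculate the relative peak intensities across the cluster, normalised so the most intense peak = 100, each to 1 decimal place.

Element To pattern (n=3): 0.01389844 : 0.13172444 : 0.4161458 : 0.43823132
Bromine pattern (n=1): 0.5069 : 0.4931
Convolve the two distributions (both contribute in 2-u steps):
  M: 0.01389844×0.5069 = 0.007045
  M+2: 0.01389844×0.4931 + 0.13172444×0.5069 = 0.073624
  M+4: 0.13172444×0.4931 + 0.4161458×0.5069 = 0.275898
  M+6: 0.4161458×0.4931 + 0.43823132×0.5069 = 0.427341
  M+8: 0.43823132×0.4931 = 0.216092
Scale to base peak (0.427341) = 100: 1.6 : 17.2 : 64.6 : 100.0 : 50.6

1.6 : 17.2 : 64.6 : 100.0 : 50.6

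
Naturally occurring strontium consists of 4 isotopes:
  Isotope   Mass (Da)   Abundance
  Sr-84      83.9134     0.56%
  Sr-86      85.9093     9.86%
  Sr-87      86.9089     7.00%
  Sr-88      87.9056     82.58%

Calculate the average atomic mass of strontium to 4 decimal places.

Average mass = Σ (abundance × isotope mass) = 0.0056 × 83.9134 + 0.0986 × 85.9093 + 0.0700 × 86.9089 + 0.8258 × 87.9056
= 0.46992 + 8.47066 + 6.08362 + 72.59244 = 87.61664 Da

87.6166 Da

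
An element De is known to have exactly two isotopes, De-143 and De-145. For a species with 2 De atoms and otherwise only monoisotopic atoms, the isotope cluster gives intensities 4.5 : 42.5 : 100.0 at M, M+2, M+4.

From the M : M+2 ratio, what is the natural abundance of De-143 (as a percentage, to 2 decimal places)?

Let p = fractional abundance of De-143. I(M+2)/I(M) = [C(2,1)·p^1·(1−p)] / p^2 = 2·(1−p)/p = 42.5/4.5 = 9.4444
(1−p)/p = 9.4444/2 = 4.7222  ⇒  p = 1/(1 + 4.7222) = 0.1748
De-143: 17.48%, De-145: 82.52%.

17.48%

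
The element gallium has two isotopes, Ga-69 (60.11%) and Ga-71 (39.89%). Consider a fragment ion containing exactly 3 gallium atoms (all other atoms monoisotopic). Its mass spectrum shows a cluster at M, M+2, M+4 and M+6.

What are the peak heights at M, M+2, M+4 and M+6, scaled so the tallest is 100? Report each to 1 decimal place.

Each Ga atom is independently Ga-69 (p = 0.6011) or Ga-71 (q = 0.3989); the cluster is the binomial expansion (p + q)^3.
P(M) = 0.6011^3 = 0.217190
P(M+2) = 3 × 0.6011^2 × 0.3989^1 = 0.432393
P(M+4) = 3 × 0.6011^1 × 0.3989^2 = 0.286943
P(M+6) = 0.3989^3 = 0.063473
The M+2 peak is largest (0.432393); scaling to 100 gives 50.2 : 100.0 : 66.4 : 14.7.

50.2 : 100.0 : 66.4 : 14.7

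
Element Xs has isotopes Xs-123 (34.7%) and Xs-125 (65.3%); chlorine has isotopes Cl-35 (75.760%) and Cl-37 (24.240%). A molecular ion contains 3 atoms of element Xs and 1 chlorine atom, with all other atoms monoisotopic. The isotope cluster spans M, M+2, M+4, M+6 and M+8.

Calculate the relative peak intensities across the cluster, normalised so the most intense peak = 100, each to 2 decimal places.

Element Xs pattern (n=3): 0.04178192 : 0.23588123 : 0.44389177 : 0.27844508
Chlorine pattern (n=1): 0.7576 : 0.2424
Convolve the two distributions (both contribute in 2-u steps):
  M: 0.04178192×0.7576 = 0.031654
  M+2: 0.04178192×0.2424 + 0.23588123×0.7576 = 0.188832
  M+4: 0.23588123×0.2424 + 0.44389177×0.7576 = 0.393470
  M+6: 0.44389177×0.2424 + 0.27844508×0.7576 = 0.318549
  M+8: 0.27844508×0.2424 = 0.067495
Scale to base peak (0.393470) = 100: 8.04 : 47.99 : 100.00 : 80.96 : 17.15

8.04 : 47.99 : 100.00 : 80.96 : 17.15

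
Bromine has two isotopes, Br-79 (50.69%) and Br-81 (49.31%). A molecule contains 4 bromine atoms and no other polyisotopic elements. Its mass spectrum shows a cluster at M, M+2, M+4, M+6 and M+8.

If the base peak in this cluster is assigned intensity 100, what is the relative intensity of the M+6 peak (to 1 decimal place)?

(0.5069 + 0.4931)^4 gives M 0.0660, M+2 0.2569, M+4 0.3749, M+6 0.2431, M+8 0.0591; the largest is M+4.
P(M+4) = C(4,2) × 0.5069^2 × 0.4931^2 = 6 × 0.25694761 × 0.24314761 = 0.374857 (base)
P(M+6) = C(4,3) × 0.5069^1 × 0.4931^3 = 4 × 0.5069 × 0.11989609 = 0.243101
Relative intensity = 0.243101 / 0.374857 × 100 = 64.9

64.9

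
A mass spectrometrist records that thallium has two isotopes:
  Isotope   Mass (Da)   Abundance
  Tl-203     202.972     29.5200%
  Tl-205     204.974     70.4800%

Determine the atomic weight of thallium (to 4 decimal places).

204.3830 Da

The abundance-weighted mean is 0.295200 × 202.972 + 0.704800 × 204.974
= 59.91733 + 144.46568 = 204.38301 Da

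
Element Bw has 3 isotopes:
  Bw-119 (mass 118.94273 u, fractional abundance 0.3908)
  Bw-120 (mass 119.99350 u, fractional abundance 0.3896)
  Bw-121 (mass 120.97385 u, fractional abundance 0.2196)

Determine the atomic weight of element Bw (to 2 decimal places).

The abundance-weighted mean is 0.3908 × 118.94273 + 0.3896 × 119.99350 + 0.2196 × 120.97385
= 46.482819 + 46.749468 + 26.565857 = 119.798144 u

119.80 u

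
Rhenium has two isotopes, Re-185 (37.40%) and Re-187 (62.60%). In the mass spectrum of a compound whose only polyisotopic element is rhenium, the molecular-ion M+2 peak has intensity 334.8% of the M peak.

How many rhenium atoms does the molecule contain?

2

The M+2/M ratio from n Re atoms is n · q/p = n · 0.6260/0.3740.
n = 3.348 × 0.3740/0.6260 = 2.00 ≈ 2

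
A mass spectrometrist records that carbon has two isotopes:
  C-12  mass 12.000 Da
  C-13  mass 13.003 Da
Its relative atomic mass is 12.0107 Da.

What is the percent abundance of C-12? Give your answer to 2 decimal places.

Writing the weighted mean with unknown fraction x of C-12:
12.000·x + 13.003·(1 − x) = 12.0107
(12.000 − 13.003)·x = 12.0107 − 13.003
x = -0.9923 / -1.003 = 0.98933 → 98.93% C-12, 1.07% C-13.

98.93%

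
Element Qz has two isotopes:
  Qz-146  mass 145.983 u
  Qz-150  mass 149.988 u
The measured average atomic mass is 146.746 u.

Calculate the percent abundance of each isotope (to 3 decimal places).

Qz-146: 80.949%, Qz-150: 19.051%

Let x be the fractional abundance of Qz-146; then Qz-150 has abundance 1 − x.
145.983·x + 149.988·(1 − x) = 146.746
(145.983 − 149.988)·x = 146.746 − 149.988
x = -3.242 / -4.005 = 0.80949 → 80.949% Qz-146, 19.051% Qz-150.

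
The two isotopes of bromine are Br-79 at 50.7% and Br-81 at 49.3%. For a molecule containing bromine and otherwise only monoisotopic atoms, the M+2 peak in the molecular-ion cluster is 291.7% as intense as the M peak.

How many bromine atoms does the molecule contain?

For n independent Br atoms, I(M+2)/I(M) = n · (abundance Br-81) / (abundance Br-79) = n · 0.493/0.507.
n = 2.917 × 0.507/0.493 = 3.00 ≈ 3

3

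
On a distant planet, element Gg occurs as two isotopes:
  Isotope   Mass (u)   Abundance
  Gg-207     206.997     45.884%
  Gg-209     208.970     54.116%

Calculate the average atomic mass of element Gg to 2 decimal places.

208.06 u

The abundance-weighted mean is 0.45884 × 206.997 + 0.54116 × 208.970
= 94.9785 + 113.0862 = 208.0647 u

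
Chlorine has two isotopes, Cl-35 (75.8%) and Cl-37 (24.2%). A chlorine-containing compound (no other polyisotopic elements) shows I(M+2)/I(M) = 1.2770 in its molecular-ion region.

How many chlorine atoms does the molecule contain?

The M+2/M ratio from n Cl atoms is n · q/p = n · 0.242/0.758.
n = 1.2770 × 0.758/0.242 = 4.00 ≈ 4

4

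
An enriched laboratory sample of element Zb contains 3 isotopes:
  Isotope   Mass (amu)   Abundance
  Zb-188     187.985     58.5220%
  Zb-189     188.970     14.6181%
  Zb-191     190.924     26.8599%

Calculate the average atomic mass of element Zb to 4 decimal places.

188.9184 amu

Ar = Σ fᵢ·mᵢ = 0.585220 × 187.985 + 0.146181 × 188.970 + 0.268599 × 190.924
= 110.01258 + 27.62382 + 51.28200 = 188.91840 amu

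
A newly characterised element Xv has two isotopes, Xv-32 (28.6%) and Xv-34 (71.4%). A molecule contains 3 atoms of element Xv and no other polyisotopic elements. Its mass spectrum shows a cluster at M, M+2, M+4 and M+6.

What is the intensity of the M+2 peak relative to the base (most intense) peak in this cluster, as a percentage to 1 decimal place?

40.1%

(0.286 + 0.714)^3 gives M 0.0234, M+2 0.1752, M+4 0.4374, M+6 0.3640; the largest is M+4.
P(M+4) = C(3,2) × 0.286^1 × 0.714^2 = 3 × 0.2860 × 0.509796 = 0.437405 (base)
P(M+2) = C(3,1) × 0.286^2 × 0.714^1 = 3 × 0.081796 × 0.7140 = 0.175207
Relative intensity = 0.175207 / 0.437405 × 100 = 40.1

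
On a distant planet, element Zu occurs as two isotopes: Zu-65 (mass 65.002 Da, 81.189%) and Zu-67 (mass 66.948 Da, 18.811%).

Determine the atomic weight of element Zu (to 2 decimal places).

Average mass = Σ (abundance × isotope mass) = 0.81189 × 65.002 + 0.18811 × 66.948
= 52.7745 + 12.5936 = 65.3681 Da

65.37 Da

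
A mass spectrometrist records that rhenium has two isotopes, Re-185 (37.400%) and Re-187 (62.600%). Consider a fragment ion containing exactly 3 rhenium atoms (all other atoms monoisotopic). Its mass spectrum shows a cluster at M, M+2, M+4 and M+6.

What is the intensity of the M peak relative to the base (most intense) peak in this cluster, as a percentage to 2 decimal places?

Term probabilities: M 0.0523, M+2 0.2627, M+4 0.4397, M+6 0.2453. Base peak = M+4.
P(M+4) = C(3,2) × 0.37400^1 × 0.62600^2 = 3 × 0.3740 × 0.391876 = 0.439685 (base)
P(M) = C(3,0) × 0.37400^3 × 0.62600^0 = 1 × 0.05231362 × 1.0000 = 0.052314
Relative intensity = 0.052314 / 0.439685 × 100 = 11.90

11.90%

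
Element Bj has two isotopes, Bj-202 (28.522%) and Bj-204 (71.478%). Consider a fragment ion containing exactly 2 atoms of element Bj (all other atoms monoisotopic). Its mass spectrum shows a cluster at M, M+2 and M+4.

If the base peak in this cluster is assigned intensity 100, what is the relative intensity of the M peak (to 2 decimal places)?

15.92

Binomial terms of (0.28522 + 0.71478)^2: M 0.0814, M+2 0.4077, M+4 0.5109 → M+4 is the base peak.
P(M+4) = C(2,2) × 0.28522^0 × 0.71478^2 = 1 × 1.0000 × 0.51091045 = 0.510910 (base)
P(M) = C(2,0) × 0.28522^2 × 0.71478^0 = 1 × 0.08135045 × 1.0000 = 0.081350
Relative intensity = 0.081350 / 0.510910 × 100 = 15.92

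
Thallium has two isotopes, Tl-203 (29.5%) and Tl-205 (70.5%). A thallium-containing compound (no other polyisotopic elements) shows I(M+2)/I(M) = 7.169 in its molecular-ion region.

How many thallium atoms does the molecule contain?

3

For n independent Tl atoms, I(M+2)/I(M) = n · (abundance Tl-205) / (abundance Tl-203) = n · 0.705/0.295.
n = 7.169 × 0.295/0.705 = 3.00 ≈ 3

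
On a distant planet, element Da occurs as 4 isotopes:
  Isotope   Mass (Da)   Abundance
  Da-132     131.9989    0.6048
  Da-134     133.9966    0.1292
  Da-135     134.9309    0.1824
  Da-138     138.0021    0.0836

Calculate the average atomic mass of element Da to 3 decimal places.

133.294 Da

Weight each isotope mass by its fractional abundance: 0.6048 × 131.9989 + 0.1292 × 133.9966 + 0.1824 × 134.9309 + 0.0836 × 138.0021
= 79.83293 + 17.31236 + 24.61140 + 11.53698 = 133.29367 Da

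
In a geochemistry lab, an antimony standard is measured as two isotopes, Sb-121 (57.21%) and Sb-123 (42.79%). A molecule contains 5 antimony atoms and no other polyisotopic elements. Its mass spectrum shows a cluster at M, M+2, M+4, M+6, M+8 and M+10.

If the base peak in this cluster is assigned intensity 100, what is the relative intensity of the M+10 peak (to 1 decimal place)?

(0.5721 + 0.4279)^5 gives M 0.0613, M+2 0.2292, M+4 0.3428, M+6 0.2564, M+8 0.0959, M+10 0.0143; the largest is M+4.
P(M+4) = C(5,2) × 0.5721^3 × 0.4279^2 = 10 × 0.18724742 × 0.18309841 = 0.342847 (base)
P(M+10) = C(5,5) × 0.5721^0 × 0.4279^5 = 1 × 1.0000 × 0.01434536 = 0.014345
Relative intensity = 0.014345 / 0.342847 × 100 = 4.2

4.2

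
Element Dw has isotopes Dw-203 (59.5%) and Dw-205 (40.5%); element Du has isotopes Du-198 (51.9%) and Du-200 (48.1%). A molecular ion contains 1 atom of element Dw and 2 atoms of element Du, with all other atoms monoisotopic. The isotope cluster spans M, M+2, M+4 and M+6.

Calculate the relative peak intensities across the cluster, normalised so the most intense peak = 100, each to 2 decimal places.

39.46 : 100.00 : 83.68 : 23.07

Element Dw pattern (n=1): 0.5950 : 0.4050
Element Du pattern (n=2): 0.269361 : 0.499278 : 0.231361
Convolve the two distributions (both contribute in 2-u steps):
  M: 0.5950×0.269361 = 0.160270
  M+2: 0.5950×0.499278 + 0.4050×0.269361 = 0.406162
  M+4: 0.5950×0.231361 + 0.4050×0.499278 = 0.339867
  M+6: 0.4050×0.231361 = 0.093701
Scale to base peak (0.406162) = 100: 39.46 : 100.00 : 83.68 : 23.07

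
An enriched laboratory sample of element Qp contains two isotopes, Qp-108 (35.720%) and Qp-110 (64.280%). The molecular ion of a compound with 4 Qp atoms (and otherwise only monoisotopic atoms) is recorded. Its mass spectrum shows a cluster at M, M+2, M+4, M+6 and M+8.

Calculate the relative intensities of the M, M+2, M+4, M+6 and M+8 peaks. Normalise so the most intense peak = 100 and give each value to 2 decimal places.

Expanding (0.35720 + 0.64280)^4:
P(M) = 0.35720^4 = 0.016280
P(M+2) = 4 × 0.35720^3 × 0.64280^1 = 0.117185
P(M+4) = 6 × 0.35720^2 × 0.64280^2 = 0.316319
P(M+6) = 4 × 0.35720^1 × 0.64280^3 = 0.379489
P(M+8) = 0.64280^4 = 0.170727
The M+6 peak is largest (0.379489); scaling to 100 gives 4.29 : 30.88 : 83.35 : 100.00 : 44.99.

4.29 : 30.88 : 83.35 : 100.00 : 44.99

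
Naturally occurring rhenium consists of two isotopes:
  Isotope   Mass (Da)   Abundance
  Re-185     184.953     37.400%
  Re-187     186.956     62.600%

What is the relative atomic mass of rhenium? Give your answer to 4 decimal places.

186.2069 Da

Average mass = Σ (abundance × isotope mass) = 0.37400 × 184.953 + 0.62600 × 186.956
= 69.17242 + 117.03446 = 186.20688 Da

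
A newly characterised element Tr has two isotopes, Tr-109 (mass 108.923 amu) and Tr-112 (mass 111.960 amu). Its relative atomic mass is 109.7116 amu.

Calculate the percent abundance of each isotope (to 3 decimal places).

Tr-109: 74.034%, Tr-112: 25.966%

Let x be the fractional abundance of Tr-109; then Tr-112 has abundance 1 − x.
108.923·x + 111.960·(1 − x) = 109.7116
(108.923 − 111.960)·x = 109.7116 − 111.960
x = -2.2484 / -3.037 = 0.74034 → 74.034% Tr-109, 25.966% Tr-112.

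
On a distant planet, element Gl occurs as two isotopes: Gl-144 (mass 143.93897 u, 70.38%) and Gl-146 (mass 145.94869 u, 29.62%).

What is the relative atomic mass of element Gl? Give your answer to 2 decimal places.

144.53 u

Ar = Σ fᵢ·mᵢ = 0.7038 × 143.93897 + 0.2962 × 145.94869
= 101.304247 + 43.230002 = 144.534249 u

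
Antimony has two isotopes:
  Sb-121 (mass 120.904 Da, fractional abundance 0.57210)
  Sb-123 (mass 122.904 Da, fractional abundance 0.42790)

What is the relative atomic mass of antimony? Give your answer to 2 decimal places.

121.76 Da

Weight each isotope mass by its fractional abundance: 0.57210 × 120.904 + 0.42790 × 122.904
= 69.1692 + 52.5906 = 121.7598 Da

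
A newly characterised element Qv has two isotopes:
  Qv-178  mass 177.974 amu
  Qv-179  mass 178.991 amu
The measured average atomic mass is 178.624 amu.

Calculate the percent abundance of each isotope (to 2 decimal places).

Qv-178: 36.09%, Qv-179: 63.91%

Let x be the fractional abundance of Qv-178; then Qv-179 has abundance 1 − x.
177.974·x + 178.991·(1 − x) = 178.624
(177.974 − 178.991)·x = 178.624 − 178.991
x = -0.367 / -1.017 = 0.36087 → 36.09% Qv-178, 63.91% Qv-179.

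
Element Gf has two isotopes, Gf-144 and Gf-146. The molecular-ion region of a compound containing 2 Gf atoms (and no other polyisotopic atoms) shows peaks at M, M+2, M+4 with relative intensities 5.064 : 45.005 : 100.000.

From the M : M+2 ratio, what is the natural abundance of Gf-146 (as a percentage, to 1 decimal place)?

81.6%

Let p = fractional abundance of Gf-144. I(M+2)/I(M) = [C(2,1)·p^1·(1−p)] / p^2 = 2·(1−p)/p = 45.005/5.064 = 8.8872
(1−p)/p = 8.8872/2 = 4.4436  ⇒  p = 1/(1 + 4.4436) = 0.1837
Gf-144: 18.4%, Gf-146: 81.6%.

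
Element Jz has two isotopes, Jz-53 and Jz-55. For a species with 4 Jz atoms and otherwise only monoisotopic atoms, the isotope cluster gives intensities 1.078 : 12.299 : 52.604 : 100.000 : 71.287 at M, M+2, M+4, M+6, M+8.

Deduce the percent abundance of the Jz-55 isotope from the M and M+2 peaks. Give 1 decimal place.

74.0%

Let p = fractional abundance of Jz-53. I(M+2)/I(M) = [C(4,1)·p^3·(1−p)] / p^4 = 4·(1−p)/p = 12.299/1.078 = 11.4091
(1−p)/p = 11.4091/4 = 2.8523  ⇒  p = 1/(1 + 2.8523) = 0.2596
Jz-53: 26.0%, Jz-55: 74.0%.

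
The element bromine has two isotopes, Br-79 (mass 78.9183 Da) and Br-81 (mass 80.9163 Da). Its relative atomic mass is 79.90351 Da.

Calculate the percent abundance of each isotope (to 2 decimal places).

Writing the weighted mean with unknown fraction x of Br-79:
78.9183·x + 80.9163·(1 − x) = 79.90351
(78.9183 − 80.9163)·x = 79.90351 − 80.9163
x = -1.01279 / -1.9980 = 0.50690 → 50.69% Br-79, 49.31% Br-81.

Br-79: 50.69%, Br-81: 49.31%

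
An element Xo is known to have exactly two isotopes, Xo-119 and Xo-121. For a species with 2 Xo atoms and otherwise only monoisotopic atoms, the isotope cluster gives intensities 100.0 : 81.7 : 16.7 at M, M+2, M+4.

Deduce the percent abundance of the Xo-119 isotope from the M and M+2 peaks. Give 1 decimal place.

71.0%

If p is the fraction of Xo that is Xo-119, then I(M+2)/I(M) = [C(2,1)·p^1·(1−p)] / p^2 = 2·(1−p)/p = 81.7/100.0 = 0.8170
(1−p)/p = 0.8170/2 = 0.4085  ⇒  p = 1/(1 + 0.4085) = 0.7100
Xo-119: 71.0%, Xo-121: 29.0%.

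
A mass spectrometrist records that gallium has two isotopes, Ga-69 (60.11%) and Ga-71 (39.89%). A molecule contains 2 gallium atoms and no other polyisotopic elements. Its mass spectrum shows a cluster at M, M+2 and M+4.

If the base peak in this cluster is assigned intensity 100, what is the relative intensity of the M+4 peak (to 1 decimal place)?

(0.6011 + 0.3989)^2 gives M 0.3613, M+2 0.4796, M+4 0.1591; the largest is M+2.
P(M+2) = C(2,1) × 0.6011^1 × 0.3989^1 = 2 × 0.6011 × 0.3989 = 0.479558 (base)
P(M+4) = C(2,2) × 0.6011^0 × 0.3989^2 = 1 × 1.0000 × 0.15912121 = 0.159121
Relative intensity = 0.159121 / 0.479558 × 100 = 33.2

33.2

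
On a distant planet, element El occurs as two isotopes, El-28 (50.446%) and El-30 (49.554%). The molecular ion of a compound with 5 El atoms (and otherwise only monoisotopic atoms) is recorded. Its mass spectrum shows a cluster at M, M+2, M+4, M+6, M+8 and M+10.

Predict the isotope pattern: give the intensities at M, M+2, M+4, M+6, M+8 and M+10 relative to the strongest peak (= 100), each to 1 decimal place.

10.4 : 50.9 : 100.0 : 98.2 : 48.2 : 9.5

Expanding (0.50446 + 0.49554)^5:
P(M) = 0.50446^5 = 0.032669
P(M+2) = 5 × 0.50446^4 × 0.49554^1 = 0.160456
P(M+4) = 10 × 0.50446^3 × 0.49554^2 = 0.315237
P(M+6) = 10 × 0.50446^2 × 0.49554^3 = 0.309663
P(M+8) = 5 × 0.50446^1 × 0.49554^4 = 0.152094
P(M+10) = 0.49554^5 = 0.029881
The M+4 peak is largest (0.315237); scaling to 100 gives 10.4 : 50.9 : 100.0 : 98.2 : 48.2 : 9.5.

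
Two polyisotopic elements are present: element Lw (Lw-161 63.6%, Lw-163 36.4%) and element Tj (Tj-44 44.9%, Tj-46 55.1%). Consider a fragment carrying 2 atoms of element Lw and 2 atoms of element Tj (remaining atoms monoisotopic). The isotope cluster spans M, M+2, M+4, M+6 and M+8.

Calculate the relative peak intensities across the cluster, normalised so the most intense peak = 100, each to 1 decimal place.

Element Lw pattern (n=2): 0.404496 : 0.463008 : 0.132496
Element Tj pattern (n=2): 0.201601 : 0.494798 : 0.303601
Convolve the two distributions (both contribute in 2-u steps):
  M: 0.404496×0.201601 = 0.081547
  M+2: 0.404496×0.494798 + 0.463008×0.201601 = 0.293487
  M+4: 0.404496×0.303601 + 0.463008×0.494798 + 0.132496×0.201601 = 0.378612
  M+6: 0.463008×0.303601 + 0.132496×0.494798 = 0.206128
  M+8: 0.132496×0.303601 = 0.040226
Scale to base peak (0.378612) = 100: 21.5 : 77.5 : 100.0 : 54.4 : 10.6

21.5 : 77.5 : 100.0 : 54.4 : 10.6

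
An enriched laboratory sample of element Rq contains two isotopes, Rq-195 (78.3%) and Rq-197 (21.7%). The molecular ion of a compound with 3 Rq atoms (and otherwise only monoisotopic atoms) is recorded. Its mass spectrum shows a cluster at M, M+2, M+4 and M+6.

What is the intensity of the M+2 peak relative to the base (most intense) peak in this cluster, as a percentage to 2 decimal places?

83.14%

Term probabilities: M 0.4800, M+2 0.3991, M+4 0.1106, M+6 0.0102. Base peak = M.
P(M) = C(3,0) × 0.783^3 × 0.217^0 = 1 × 0.48004869 × 1.0000 = 0.480049 (base)
P(M+2) = C(3,1) × 0.783^2 × 0.217^1 = 3 × 0.613089 × 0.2170 = 0.399121
Relative intensity = 0.399121 / 0.480049 × 100 = 83.14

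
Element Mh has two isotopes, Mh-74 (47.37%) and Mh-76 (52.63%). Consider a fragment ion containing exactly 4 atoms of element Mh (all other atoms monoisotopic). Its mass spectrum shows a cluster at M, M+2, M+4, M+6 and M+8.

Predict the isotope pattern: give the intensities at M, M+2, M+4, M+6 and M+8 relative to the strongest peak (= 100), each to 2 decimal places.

13.50 : 60.00 : 100.00 : 74.07 : 20.57

Expanding (0.4737 + 0.5263)^4:
P(M) = 0.4737^4 = 0.050352
P(M+2) = 4 × 0.4737^3 × 0.5263^1 = 0.223771
P(M+4) = 6 × 0.4737^2 × 0.5263^2 = 0.372928
P(M+6) = 4 × 0.4737^1 × 0.5263^3 = 0.276225
P(M+8) = 0.5263^4 = 0.076724
The M+4 peak is largest (0.372928); scaling to 100 gives 13.50 : 60.00 : 100.00 : 74.07 : 20.57.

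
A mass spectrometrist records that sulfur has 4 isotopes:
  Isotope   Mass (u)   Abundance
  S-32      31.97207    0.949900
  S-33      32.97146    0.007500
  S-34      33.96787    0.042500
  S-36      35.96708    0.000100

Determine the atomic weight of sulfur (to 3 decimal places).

32.065 u

The abundance-weighted mean is 0.949900 × 31.97207 + 0.007500 × 32.97146 + 0.042500 × 33.96787 + 0.000100 × 35.96708
= 30.370269 + 0.247286 + 1.443634 + 0.003597 = 32.064786 u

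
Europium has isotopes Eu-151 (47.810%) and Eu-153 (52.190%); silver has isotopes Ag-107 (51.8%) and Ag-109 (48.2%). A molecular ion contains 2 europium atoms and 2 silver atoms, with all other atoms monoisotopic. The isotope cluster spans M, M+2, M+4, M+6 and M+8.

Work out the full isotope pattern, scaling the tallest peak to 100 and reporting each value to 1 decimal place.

Europium pattern (n=2): 0.22857961 : 0.49904078 : 0.27237961
Silver pattern (n=2): 0.268324 : 0.499352 : 0.232324
Convolve the two distributions (both contribute in 2-u steps):
  M: 0.22857961×0.268324 = 0.061333
  M+2: 0.22857961×0.499352 + 0.49904078×0.268324 = 0.248046
  M+4: 0.22857961×0.232324 + 0.49904078×0.499352 + 0.27237961×0.268324 = 0.375388
  M+6: 0.49904078×0.232324 + 0.27237961×0.499352 = 0.251952
  M+8: 0.27237961×0.232324 = 0.063280
Scale to base peak (0.375388) = 100: 16.3 : 66.1 : 100.0 : 67.1 : 16.9

16.3 : 66.1 : 100.0 : 67.1 : 16.9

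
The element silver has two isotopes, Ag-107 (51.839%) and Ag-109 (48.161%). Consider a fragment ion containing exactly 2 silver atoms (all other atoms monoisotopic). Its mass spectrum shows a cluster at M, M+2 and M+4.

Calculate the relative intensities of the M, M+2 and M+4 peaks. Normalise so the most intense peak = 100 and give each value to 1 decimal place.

Each Ag atom is independently Ag-107 (p = 0.51839) or Ag-109 (q = 0.48161); the cluster is the binomial expansion (p + q)^2.
P(M) = 0.51839^2 = 0.268728
P(M+2) = 2 × 0.51839^1 × 0.48161^1 = 0.499324
P(M+4) = 0.48161^2 = 0.231948
The M+2 peak is largest (0.499324); scaling to 100 gives 53.8 : 100.0 : 46.5.

53.8 : 100.0 : 46.5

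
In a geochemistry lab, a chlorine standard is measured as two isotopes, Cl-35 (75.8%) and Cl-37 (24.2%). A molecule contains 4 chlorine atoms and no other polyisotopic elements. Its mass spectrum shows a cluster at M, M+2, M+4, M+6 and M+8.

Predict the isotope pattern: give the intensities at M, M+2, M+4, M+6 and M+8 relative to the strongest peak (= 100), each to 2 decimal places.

78.31 : 100.00 : 47.89 : 10.19 : 0.81

Expanding (0.758 + 0.242)^4:
P(M) = 0.758^4 = 0.330124
P(M+2) = 4 × 0.758^3 × 0.242^1 = 0.421583
P(M+4) = 6 × 0.758^2 × 0.242^2 = 0.201893
P(M+6) = 4 × 0.758^1 × 0.242^3 = 0.042971
P(M+8) = 0.242^4 = 0.003430
The M+2 peak is largest (0.421583); scaling to 100 gives 78.31 : 100.00 : 47.89 : 10.19 : 0.81.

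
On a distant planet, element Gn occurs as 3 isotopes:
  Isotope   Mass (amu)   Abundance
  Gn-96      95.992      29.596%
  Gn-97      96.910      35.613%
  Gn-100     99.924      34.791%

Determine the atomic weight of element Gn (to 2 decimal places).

Ar = Σ fᵢ·mᵢ = 0.29596 × 95.992 + 0.35613 × 96.910 + 0.34791 × 99.924
= 28.4098 + 34.5126 + 34.7646 = 97.6870 amu

97.69 amu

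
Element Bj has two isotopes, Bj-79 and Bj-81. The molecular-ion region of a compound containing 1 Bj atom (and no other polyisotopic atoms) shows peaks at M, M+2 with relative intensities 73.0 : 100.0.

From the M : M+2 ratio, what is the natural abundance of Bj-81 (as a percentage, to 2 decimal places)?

If p is the fraction of Bj that is Bj-79, then I(M+2)/I(M) = [C(1,1)·p^0·(1−p)] / p^1 = 1·(1−p)/p = 100.0/73.0 = 1.3699
(1−p)/p = 1.3699/1 = 1.3699  ⇒  p = 1/(1 + 1.3699) = 0.4220
Bj-79: 42.20%, Bj-81: 57.80%.

57.80%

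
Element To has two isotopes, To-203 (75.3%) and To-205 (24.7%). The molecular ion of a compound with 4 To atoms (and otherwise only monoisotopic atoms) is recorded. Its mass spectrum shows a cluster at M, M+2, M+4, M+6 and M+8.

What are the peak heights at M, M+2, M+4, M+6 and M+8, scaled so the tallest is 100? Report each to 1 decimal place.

76.2 : 100.0 : 49.2 : 10.8 : 0.9

Each To atom is independently To-203 (p = 0.753) or To-205 (q = 0.247); the cluster is the binomial expansion (p + q)^4.
P(M) = 0.753^4 = 0.321499
P(M+2) = 4 × 0.753^3 × 0.247^1 = 0.421834
P(M+4) = 6 × 0.753^2 × 0.247^2 = 0.207556
P(M+6) = 4 × 0.753^1 × 0.247^3 = 0.045388
P(M+8) = 0.247^4 = 0.003722
The M+2 peak is largest (0.421834); scaling to 100 gives 76.2 : 100.0 : 49.2 : 10.8 : 0.9.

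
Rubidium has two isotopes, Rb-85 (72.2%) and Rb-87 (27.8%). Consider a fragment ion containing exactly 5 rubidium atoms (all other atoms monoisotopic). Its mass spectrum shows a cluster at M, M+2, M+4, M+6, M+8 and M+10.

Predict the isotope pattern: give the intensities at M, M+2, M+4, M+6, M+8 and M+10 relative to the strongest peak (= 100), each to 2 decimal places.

51.94 : 100.00 : 77.01 : 29.65 : 5.71 : 0.44

The 5 Rb atoms are independent, so intensities follow the terms of (0.722 + 0.278)^5.
P(M) = 0.722^5 = 0.196194
P(M+2) = 5 × 0.722^4 × 0.278^1 = 0.377714
P(M+4) = 10 × 0.722^3 × 0.278^2 = 0.290872
P(M+6) = 10 × 0.722^2 × 0.278^3 = 0.111998
P(M+8) = 5 × 0.722^1 × 0.278^4 = 0.021562
P(M+10) = 0.278^5 = 0.001660
The M+2 peak is largest (0.377714); scaling to 100 gives 51.94 : 100.00 : 77.01 : 29.65 : 5.71 : 0.44.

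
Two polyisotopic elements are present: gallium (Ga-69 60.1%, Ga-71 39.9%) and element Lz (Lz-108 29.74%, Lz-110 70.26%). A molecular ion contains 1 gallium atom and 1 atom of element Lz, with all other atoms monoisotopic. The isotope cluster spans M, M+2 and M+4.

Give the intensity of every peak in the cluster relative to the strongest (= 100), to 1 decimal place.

33.0 : 100.0 : 51.8

Gallium pattern (n=1): 0.6010 : 0.3990
Element Lz pattern (n=1): 0.2974 : 0.7026
Convolve the two distributions (both contribute in 2-u steps):
  M: 0.6010×0.2974 = 0.178737
  M+2: 0.6010×0.7026 + 0.3990×0.2974 = 0.540925
  M+4: 0.3990×0.7026 = 0.280337
Scale to base peak (0.540925) = 100: 33.0 : 100.0 : 51.8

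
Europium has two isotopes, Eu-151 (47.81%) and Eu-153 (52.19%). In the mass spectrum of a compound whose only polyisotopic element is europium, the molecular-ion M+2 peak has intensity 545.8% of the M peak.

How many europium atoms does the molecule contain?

For n independent Eu atoms, I(M+2)/I(M) = n · (abundance Eu-153) / (abundance Eu-151) = n · 0.5219/0.4781.
n = 5.458 × 0.4781/0.5219 = 5.00 ≈ 5

5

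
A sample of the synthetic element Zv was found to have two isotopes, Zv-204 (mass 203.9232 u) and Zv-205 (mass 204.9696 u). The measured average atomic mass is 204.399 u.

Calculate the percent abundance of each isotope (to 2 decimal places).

Let x be the fractional abundance of Zv-204; then Zv-205 has abundance 1 − x.
203.9232·x + 204.9696·(1 − x) = 204.399
(203.9232 − 204.9696)·x = 204.399 − 204.9696
x = -0.5706 / -1.0464 = 0.54530 → 54.53% Zv-204, 45.47% Zv-205.

Zv-204: 54.53%, Zv-205: 45.47%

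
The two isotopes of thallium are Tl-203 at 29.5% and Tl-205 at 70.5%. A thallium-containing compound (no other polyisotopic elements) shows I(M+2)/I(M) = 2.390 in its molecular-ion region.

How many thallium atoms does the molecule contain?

1

With n Tl atoms, P(M+2)/P(M) = C(n,1)·p^(n−1)q / p^n = n·q/p = n · 0.705/0.295.
n = 2.390 × 0.295/0.705 = 1.00 ≈ 1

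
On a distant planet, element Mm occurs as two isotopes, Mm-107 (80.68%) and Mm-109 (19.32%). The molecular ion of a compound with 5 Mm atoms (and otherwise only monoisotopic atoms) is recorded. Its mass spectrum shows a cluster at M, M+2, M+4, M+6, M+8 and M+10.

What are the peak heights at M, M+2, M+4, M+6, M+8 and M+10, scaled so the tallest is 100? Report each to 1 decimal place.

Expanding (0.8068 + 0.1932)^5:
P(M) = 0.8068^5 = 0.341845
P(M+2) = 5 × 0.8068^4 × 0.1932^1 = 0.409299
P(M+4) = 10 × 0.8068^3 × 0.1932^2 = 0.196025
P(M+6) = 10 × 0.8068^2 × 0.1932^3 = 0.046941
P(M+8) = 5 × 0.8068^1 × 0.1932^4 = 0.005620
P(M+10) = 0.1932^5 = 0.000269
The M+2 peak is largest (0.409299); scaling to 100 gives 83.5 : 100.0 : 47.9 : 11.5 : 1.4 : 0.1.

83.5 : 100.0 : 47.9 : 11.5 : 1.4 : 0.1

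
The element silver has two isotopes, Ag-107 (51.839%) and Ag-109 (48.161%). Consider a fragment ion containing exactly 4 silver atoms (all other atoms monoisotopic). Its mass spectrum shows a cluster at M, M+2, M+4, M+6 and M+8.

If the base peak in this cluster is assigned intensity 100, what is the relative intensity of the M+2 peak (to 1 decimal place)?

71.8

Term probabilities: M 0.0722, M+2 0.2684, M+4 0.3740, M+6 0.2316, M+8 0.0538. Base peak = M+4.
P(M+4) = C(4,2) × 0.51839^2 × 0.48161^2 = 6 × 0.26872819 × 0.23194819 = 0.373986 (base)
P(M+2) = C(4,1) × 0.51839^3 × 0.48161^1 = 4 × 0.13930601 × 0.48161 = 0.268365
Relative intensity = 0.268365 / 0.373986 × 100 = 71.8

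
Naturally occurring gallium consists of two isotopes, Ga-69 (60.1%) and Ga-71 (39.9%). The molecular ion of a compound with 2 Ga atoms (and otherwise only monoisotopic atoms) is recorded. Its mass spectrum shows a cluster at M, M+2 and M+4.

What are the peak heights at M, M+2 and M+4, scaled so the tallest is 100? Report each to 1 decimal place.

75.3 : 100.0 : 33.2

Each Ga atom is independently Ga-69 (p = 0.601) or Ga-71 (q = 0.399); the cluster is the binomial expansion (p + q)^2.
P(M) = 0.601^2 = 0.361201
P(M+2) = 2 × 0.601^1 × 0.399^1 = 0.479598
P(M+4) = 0.399^2 = 0.159201
The M+2 peak is largest (0.479598); scaling to 100 gives 75.3 : 100.0 : 33.2.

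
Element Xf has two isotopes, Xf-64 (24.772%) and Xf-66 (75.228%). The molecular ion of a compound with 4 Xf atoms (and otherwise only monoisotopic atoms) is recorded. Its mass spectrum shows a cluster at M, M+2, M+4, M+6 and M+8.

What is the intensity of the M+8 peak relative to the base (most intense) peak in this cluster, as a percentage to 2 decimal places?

(0.24772 + 0.75228)^4 gives M 0.0038, M+2 0.0457, M+4 0.2084, M+6 0.4219, M+8 0.3203; the largest is M+6.
P(M+6) = C(4,3) × 0.24772^1 × 0.75228^3 = 4 × 0.24772 × 0.42573421 = 0.421852 (base)
P(M+8) = C(4,4) × 0.24772^0 × 0.75228^4 = 1 × 1.0000 × 0.32027133 = 0.320271
Relative intensity = 0.320271 / 0.421852 × 100 = 75.92

75.92%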